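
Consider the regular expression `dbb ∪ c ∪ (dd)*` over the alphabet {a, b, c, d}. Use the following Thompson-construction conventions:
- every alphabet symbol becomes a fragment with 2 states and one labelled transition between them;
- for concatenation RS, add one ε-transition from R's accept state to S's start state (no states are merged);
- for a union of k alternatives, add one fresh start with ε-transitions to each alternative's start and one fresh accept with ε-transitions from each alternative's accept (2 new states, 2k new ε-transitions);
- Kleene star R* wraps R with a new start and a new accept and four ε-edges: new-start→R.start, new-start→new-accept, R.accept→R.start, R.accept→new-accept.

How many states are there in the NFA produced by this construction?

16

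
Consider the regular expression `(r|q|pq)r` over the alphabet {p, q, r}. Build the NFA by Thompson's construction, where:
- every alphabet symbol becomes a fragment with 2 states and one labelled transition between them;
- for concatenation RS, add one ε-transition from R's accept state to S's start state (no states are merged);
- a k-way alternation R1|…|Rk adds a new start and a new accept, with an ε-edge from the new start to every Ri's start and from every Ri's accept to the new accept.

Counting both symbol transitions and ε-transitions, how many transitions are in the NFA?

Bottom-up over the parse tree:
Each of the 5 symbol leaves contributes 1 transition (1 symbol, 0 ε).
  pq → 3 transitions (2 symbol, 1 ε)
  r|q|pq → 11 transitions (4 symbol, 7 ε)
  (r|q|pq)r → 13 transitions (5 symbol, 8 ε)

13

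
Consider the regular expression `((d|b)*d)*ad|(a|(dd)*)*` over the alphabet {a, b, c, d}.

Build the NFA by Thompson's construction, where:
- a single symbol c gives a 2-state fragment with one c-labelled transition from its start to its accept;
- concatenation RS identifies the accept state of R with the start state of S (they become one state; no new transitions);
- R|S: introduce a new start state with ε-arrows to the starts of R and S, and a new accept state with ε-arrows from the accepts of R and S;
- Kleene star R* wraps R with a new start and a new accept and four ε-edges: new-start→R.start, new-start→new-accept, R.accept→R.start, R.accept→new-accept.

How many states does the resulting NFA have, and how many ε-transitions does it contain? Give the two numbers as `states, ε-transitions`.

26, 28

By structural recursion:
Each of the 8 symbol leaves contributes 2 states and 0 ε-transitions.
  d|b → 6 states, 4 ε-transitions
  (d|b)* → 8 states, 8 ε-transitions
  (d|b)*d → 9 states, 8 ε-transitions
  ((d|b)*d)* → 11 states, 12 ε-transitions
  ((d|b)*d)*ad → 13 states, 12 ε-transitions
  dd → 3 states, 0 ε-transitions
  (dd)* → 5 states, 4 ε-transitions
  a|(dd)* → 9 states, 8 ε-transitions
  (a|(dd)*)* → 11 states, 12 ε-transitions
  ((d|b)*d)*ad|(a|(dd)*)* → 26 states, 28 ε-transitions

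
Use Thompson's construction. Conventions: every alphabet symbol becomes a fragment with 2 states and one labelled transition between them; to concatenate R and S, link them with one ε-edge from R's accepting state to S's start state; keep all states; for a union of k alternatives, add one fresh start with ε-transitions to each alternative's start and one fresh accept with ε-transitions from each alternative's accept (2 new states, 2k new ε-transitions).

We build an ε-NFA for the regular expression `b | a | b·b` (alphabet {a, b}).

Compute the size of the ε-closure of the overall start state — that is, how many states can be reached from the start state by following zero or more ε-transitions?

4

Let C(F) = |ε-closure(F.start)| within fragment F, and note whether F accepts ε. Symbol fragments have C = 1 and do not accept ε. Then:
  b·b — |ε-closure| equals the left operand's closure size = 1 (its accept is not ε-reachable, so the closure stops there)
  b | a | b·b — |ε-closure| = 1 + 1 + 1 + 1 = 4 (the new accept is not ε-reachable since no branch accepts ε)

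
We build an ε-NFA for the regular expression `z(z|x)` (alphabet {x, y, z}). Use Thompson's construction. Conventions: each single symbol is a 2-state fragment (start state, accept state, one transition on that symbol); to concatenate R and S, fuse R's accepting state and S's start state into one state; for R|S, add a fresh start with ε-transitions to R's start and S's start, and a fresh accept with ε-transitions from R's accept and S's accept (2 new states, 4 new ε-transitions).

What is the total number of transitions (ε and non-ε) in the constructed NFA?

7

Building bottom-up:
Each of the 3 symbol leaves contributes 1 transition (1 symbol, 0 ε).
  z|x — 6 transitions (2 symbol, 4 ε)
  z(z|x) — 7 transitions (3 symbol, 4 ε)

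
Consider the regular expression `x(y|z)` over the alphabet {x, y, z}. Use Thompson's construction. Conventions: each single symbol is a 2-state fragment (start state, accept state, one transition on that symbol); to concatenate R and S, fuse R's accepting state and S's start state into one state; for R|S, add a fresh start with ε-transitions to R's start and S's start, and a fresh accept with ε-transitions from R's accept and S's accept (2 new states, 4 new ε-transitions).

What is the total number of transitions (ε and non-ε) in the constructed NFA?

7

Building bottom-up:
Each of the 3 symbol leaves contributes 1 transition (1 symbol, 0 ε).
  y|z = 6 transitions (2 symbol, 4 ε)
  x(y|z) = 7 transitions (3 symbol, 4 ε)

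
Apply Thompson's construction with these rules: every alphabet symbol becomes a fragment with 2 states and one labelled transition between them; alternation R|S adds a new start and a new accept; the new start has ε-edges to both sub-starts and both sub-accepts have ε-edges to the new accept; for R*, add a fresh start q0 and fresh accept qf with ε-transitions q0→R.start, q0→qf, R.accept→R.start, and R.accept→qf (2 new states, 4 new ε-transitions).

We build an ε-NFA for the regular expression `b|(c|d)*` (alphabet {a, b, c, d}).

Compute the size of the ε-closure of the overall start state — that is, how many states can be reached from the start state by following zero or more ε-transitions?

Compute the ε-closure size of each fragment's start state recursively; a symbol fragment's start has no outgoing ε-edge, so its closure is just itself (size 1).
  c|d → new start ε-reaches every alternative's start; none of them accept ε, so the new accept is not reached: |closure| = 1 + 1 + 1 = 3
  (c|d)* → new start has ε-edges to the inner start and to the new accept, so |closure| = 2 + 3 = 5
  b|(c|d)* → |closure| = 1 (new start) + (1 + 5) + 1 (new accept, since some branch ε-reaches its own accept) = 8

8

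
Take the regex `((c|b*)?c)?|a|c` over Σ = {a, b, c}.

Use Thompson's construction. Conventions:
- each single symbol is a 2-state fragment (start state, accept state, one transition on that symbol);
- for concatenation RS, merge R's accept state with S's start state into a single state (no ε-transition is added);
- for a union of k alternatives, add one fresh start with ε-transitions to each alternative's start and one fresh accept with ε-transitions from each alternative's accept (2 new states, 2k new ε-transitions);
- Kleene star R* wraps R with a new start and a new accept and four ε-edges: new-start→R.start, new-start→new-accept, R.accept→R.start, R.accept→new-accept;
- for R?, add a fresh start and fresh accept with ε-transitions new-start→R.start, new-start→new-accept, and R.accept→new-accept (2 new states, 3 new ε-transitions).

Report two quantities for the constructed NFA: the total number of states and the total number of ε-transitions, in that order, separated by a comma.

19, 20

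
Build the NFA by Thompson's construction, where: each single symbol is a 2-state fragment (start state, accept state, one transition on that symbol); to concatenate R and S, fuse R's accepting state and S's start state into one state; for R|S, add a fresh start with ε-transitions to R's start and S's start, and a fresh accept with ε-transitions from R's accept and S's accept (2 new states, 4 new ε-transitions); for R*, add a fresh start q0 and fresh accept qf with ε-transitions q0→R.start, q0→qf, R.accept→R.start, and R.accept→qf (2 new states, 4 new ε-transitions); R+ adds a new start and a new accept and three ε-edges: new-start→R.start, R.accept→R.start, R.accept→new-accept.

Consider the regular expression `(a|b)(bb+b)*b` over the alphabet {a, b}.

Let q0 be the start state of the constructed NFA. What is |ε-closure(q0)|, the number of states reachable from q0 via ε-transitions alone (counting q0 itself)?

3

Let C(F) = |ε-closure(F.start)| within fragment F, and note whether F accepts ε. Symbol fragments have C = 1 and do not accept ε. Then:
  a|b : C = 1 + 1 + 1 = 3 (the new accept is not ε-reachable since no branch accepts ε)
  b+ : new start ε-reaches only the body's start; the new accept needs a symbol first: C = 1 + 1 = 2
  bb+b : same as the first factor's closure: C = 1
  (bb+b)* : the star's fresh start ε-reaches both the body's start and the fresh accept: C = 2 + 1 = 3
  (a|b)(bb+b)*b : same as the first factor's closure: C = 3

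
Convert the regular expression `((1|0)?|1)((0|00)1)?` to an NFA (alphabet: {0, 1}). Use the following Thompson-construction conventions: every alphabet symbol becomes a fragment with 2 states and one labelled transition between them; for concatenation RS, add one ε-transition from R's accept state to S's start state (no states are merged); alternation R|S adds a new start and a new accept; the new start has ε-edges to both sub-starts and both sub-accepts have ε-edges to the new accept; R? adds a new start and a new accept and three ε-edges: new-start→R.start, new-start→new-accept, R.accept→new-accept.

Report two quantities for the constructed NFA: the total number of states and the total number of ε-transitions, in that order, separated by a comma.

Recursing over subexpressions:
Each of the 7 symbol leaves contributes 2 states and 0 ε-transitions.
  1|0 : 6 states, 4 ε-transitions
  (1|0)? : 8 states, 7 ε-transitions
  (1|0)?|1 : 12 states, 11 ε-transitions
  00 : 4 states, 1 ε-transition
  0|00 : 8 states, 5 ε-transitions
  (0|00)1 : 10 states, 6 ε-transitions
  ((0|00)1)? : 12 states, 9 ε-transitions
  ((1|0)?|1)((0|00)1)? : 24 states, 21 ε-transitions

24, 21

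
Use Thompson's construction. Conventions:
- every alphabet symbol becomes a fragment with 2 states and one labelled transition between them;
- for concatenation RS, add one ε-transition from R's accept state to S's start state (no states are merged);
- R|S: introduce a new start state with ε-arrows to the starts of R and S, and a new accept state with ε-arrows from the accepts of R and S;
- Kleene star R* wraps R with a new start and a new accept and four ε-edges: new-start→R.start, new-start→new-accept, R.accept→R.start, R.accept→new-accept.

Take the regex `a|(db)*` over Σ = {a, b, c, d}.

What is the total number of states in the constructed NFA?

By structural recursion:
Each of the 3 symbol leaves contributes a 2-state fragment.
  db — 4 states
  (db)* — 6 states
  a|(db)* — 10 states

10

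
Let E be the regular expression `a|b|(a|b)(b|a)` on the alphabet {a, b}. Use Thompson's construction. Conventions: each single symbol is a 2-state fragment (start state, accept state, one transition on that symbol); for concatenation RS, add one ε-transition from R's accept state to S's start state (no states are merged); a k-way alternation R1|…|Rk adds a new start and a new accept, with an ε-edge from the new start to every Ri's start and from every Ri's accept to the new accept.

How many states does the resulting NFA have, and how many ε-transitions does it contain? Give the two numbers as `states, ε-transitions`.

Building bottom-up:
Each of the 6 symbol leaves contributes 2 states and 0 ε-transitions.
  a|b → 6 states, 4 ε-transitions
  b|a → 6 states, 4 ε-transitions
  (a|b)(b|a) → 12 states, 9 ε-transitions
  a|b|(a|b)(b|a) → 18 states, 15 ε-transitions

18, 15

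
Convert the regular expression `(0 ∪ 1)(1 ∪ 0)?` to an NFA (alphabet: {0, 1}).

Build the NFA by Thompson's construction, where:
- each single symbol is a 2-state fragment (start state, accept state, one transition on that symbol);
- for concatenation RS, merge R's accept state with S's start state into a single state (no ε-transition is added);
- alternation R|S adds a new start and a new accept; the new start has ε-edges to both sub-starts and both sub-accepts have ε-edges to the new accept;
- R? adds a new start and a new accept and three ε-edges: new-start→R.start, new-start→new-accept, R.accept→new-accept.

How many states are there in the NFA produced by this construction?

Building bottom-up:
Each of the 4 symbol leaves contributes a 2-state fragment.
  0 ∪ 1 = 6 states
  1 ∪ 0 = 6 states
  (1 ∪ 0)? = 8 states
  (0 ∪ 1)(1 ∪ 0)? = 13 states

13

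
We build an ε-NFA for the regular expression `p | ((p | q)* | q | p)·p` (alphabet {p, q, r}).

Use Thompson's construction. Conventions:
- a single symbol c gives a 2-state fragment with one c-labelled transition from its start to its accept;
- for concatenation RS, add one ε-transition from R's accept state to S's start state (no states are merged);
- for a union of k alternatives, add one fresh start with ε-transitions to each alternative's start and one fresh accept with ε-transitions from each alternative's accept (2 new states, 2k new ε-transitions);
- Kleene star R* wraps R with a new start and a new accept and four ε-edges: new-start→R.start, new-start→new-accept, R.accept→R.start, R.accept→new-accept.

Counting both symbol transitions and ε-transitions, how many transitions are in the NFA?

25

Building bottom-up:
Each of the 6 symbol leaves contributes 1 transition (1 symbol, 0 ε).
  p | q : 6 transitions (2 symbol, 4 ε)
  (p | q)* : 10 transitions (2 symbol, 8 ε)
  (p | q)* | q | p : 18 transitions (4 symbol, 14 ε)
  ((p | q)* | q | p)·p : 20 transitions (5 symbol, 15 ε)
  p | ((p | q)* | q | p)·p : 25 transitions (6 symbol, 19 ε)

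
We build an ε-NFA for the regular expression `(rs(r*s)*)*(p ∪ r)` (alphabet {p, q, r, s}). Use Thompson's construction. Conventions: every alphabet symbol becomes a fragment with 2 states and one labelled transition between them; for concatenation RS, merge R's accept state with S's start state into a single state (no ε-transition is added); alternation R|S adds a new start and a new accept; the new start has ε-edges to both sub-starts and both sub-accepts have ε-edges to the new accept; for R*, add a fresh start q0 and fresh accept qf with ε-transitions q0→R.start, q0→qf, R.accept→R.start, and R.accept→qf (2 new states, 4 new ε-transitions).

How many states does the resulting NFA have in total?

16

Bottom-up over the parse tree:
Each of the 6 symbol leaves contributes a 2-state fragment.
  r* → 4 states
  r*s → 5 states
  (r*s)* → 7 states
  rs(r*s)* → 9 states
  (rs(r*s)*)* → 11 states
  p ∪ r → 6 states
  (rs(r*s)*)*(p ∪ r) → 16 states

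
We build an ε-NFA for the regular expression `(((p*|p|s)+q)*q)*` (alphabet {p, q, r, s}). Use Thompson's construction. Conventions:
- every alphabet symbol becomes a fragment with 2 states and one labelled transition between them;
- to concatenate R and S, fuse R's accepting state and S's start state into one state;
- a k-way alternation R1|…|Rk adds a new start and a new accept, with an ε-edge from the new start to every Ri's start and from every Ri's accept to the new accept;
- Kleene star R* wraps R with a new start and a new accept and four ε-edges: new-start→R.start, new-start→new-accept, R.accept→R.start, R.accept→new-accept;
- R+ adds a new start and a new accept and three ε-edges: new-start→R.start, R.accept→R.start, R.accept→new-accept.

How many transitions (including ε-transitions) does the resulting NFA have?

26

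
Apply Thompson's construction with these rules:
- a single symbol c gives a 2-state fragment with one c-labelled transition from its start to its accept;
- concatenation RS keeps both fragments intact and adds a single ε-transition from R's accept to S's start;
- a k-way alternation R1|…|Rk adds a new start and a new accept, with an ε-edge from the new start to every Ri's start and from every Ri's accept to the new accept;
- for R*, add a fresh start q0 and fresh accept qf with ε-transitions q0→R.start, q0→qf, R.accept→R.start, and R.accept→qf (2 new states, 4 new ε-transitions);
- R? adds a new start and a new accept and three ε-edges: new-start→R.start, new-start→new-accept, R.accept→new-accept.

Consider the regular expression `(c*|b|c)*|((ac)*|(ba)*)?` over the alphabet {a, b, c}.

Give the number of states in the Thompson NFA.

30

Recursing over subexpressions:
Each of the 7 symbol leaves contributes a 2-state fragment.
  c* = 4 states
  c*|b|c = 10 states
  (c*|b|c)* = 12 states
  ac = 4 states
  (ac)* = 6 states
  ba = 4 states
  (ba)* = 6 states
  (ac)*|(ba)* = 14 states
  ((ac)*|(ba)*)? = 16 states
  (c*|b|c)*|((ac)*|(ba)*)? = 30 states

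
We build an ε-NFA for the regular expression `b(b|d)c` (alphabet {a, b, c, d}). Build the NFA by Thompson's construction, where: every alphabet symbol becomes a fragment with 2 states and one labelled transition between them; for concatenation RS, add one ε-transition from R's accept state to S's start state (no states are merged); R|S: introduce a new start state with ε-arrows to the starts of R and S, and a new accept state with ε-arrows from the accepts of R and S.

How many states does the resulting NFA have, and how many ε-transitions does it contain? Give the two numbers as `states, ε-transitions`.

Building bottom-up:
Each of the 4 symbol leaves contributes 2 states and 0 ε-transitions.
  b|d : 6 states, 4 ε-transitions
  b(b|d)c : 10 states, 6 ε-transitions

10, 6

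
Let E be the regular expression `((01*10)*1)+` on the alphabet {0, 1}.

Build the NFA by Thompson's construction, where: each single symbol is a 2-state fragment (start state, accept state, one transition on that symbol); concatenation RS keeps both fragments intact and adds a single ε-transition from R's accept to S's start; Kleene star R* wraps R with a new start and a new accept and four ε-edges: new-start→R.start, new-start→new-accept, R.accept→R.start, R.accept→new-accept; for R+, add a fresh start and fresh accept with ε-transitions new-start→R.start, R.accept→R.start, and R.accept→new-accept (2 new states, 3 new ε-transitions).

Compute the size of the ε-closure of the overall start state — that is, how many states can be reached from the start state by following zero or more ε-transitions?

Compute the ε-closure size of each fragment's start state recursively; a symbol fragment's start has no outgoing ε-edge, so its closure is just itself (size 1).
  1* → new start has ε-edges to the inner start and to the new accept, so |ε-closure| = 2 + 1 = 3
  01*10 → same as the first factor's closure: |ε-closure| = 1
  (01*10)* → |ε-closure| = 1 (new start) + 1 (body) + 1 (new accept) = 3
  (01*10)*1 → |ε-closure| = 3 + 1 = 4 (closure spills across the concat boundary because the left factor accepts ε)
  ((01*10)*1)+ → new start ε-reaches only the body's start; the new accept needs a symbol first: |ε-closure| = 1 + 4 = 5

5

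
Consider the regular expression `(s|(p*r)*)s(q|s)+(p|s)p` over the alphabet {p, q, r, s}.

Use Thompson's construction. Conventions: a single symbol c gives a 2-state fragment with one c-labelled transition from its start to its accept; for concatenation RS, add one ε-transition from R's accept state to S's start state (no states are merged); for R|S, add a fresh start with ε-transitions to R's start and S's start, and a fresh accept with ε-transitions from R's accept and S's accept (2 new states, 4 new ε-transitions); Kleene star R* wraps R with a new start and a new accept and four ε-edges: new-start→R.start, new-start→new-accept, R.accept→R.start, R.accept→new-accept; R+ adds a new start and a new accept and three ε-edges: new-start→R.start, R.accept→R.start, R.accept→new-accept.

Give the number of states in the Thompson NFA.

30

By structural recursion:
Each of the 9 symbol leaves contributes a 2-state fragment.
  p* → 4 states
  p*r → 6 states
  (p*r)* → 8 states
  s|(p*r)* → 12 states
  q|s → 6 states
  (q|s)+ → 8 states
  p|s → 6 states
  (s|(p*r)*)s(q|s)+(p|s)p → 30 states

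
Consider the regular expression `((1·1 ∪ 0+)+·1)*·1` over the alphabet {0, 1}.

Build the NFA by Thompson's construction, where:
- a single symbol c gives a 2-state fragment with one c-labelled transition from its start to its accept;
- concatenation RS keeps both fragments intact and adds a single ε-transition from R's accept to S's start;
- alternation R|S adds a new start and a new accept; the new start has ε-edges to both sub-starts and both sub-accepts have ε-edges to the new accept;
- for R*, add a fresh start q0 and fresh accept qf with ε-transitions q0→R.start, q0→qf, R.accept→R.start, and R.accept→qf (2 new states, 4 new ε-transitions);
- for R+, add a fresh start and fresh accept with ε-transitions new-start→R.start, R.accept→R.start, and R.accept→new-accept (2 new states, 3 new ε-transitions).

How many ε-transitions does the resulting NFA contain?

Per subexpression:
Each of the 5 symbol leaves contributes 0 ε-transitions.
  1·1 = 1 ε-transition
  0+ = 3 ε-transitions
  1·1 ∪ 0+ = 8 ε-transitions
  (1·1 ∪ 0+)+ = 11 ε-transitions
  (1·1 ∪ 0+)+·1 = 12 ε-transitions
  ((1·1 ∪ 0+)+·1)* = 16 ε-transitions
  ((1·1 ∪ 0+)+·1)*·1 = 17 ε-transitions

17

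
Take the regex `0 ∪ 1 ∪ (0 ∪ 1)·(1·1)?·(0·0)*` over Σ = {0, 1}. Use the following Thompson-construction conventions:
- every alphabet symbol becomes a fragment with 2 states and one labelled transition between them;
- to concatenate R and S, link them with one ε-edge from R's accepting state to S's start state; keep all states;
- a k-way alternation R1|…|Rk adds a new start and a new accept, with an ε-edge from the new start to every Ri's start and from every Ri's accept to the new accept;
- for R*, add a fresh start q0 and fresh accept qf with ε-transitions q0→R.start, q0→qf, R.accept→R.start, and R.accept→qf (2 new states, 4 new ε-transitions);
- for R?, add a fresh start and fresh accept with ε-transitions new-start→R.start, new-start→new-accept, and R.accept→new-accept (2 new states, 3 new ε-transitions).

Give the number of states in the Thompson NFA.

Building bottom-up:
Each of the 8 symbol leaves contributes a 2-state fragment.
  0 ∪ 1 : 6 states
  1·1 : 4 states
  (1·1)? : 6 states
  0·0 : 4 states
  (0·0)* : 6 states
  (0 ∪ 1)·(1·1)?·(0·0)* : 18 states
  0 ∪ 1 ∪ (0 ∪ 1)·(1·1)?·(0·0)* : 24 states

24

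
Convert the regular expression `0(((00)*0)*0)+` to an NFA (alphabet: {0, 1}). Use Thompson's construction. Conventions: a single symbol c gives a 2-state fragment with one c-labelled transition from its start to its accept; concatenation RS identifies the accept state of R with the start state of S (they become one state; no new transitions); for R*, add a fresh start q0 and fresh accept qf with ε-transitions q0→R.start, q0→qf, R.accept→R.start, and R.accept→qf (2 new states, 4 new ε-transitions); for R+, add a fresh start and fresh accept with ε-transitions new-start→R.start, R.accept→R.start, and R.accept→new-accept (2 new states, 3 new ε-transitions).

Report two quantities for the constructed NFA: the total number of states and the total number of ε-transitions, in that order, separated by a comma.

12, 11

Recursing over subexpressions:
Each of the 5 symbol leaves contributes 2 states and 0 ε-transitions.
  00 — 3 states, 0 ε-transitions
  (00)* — 5 states, 4 ε-transitions
  (00)*0 — 6 states, 4 ε-transitions
  ((00)*0)* — 8 states, 8 ε-transitions
  ((00)*0)*0 — 9 states, 8 ε-transitions
  (((00)*0)*0)+ — 11 states, 11 ε-transitions
  0(((00)*0)*0)+ — 12 states, 11 ε-transitions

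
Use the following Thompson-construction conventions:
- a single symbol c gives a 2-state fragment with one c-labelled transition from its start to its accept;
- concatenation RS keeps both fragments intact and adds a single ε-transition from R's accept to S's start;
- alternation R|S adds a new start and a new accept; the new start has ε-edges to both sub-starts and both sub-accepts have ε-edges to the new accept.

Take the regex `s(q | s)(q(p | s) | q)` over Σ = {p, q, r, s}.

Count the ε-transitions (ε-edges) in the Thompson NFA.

By structural recursion:
Each of the 7 symbol leaves contributes 0 ε-transitions.
  q | s : 4 ε-transitions
  p | s : 4 ε-transitions
  q(p | s) : 5 ε-transitions
  q(p | s) | q : 9 ε-transitions
  s(q | s)(q(p | s) | q) : 15 ε-transitions

15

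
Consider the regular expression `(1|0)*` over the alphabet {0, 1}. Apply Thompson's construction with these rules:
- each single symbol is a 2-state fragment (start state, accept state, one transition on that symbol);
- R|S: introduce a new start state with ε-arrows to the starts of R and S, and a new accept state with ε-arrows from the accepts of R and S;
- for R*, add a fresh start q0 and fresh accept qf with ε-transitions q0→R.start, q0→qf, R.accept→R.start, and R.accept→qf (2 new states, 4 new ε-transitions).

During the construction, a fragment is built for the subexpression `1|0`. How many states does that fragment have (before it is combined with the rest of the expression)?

Fragment for `1|0`:
Each of the 2 symbol leaves contributes a 2-state fragment.
  1|0 = 6 states

6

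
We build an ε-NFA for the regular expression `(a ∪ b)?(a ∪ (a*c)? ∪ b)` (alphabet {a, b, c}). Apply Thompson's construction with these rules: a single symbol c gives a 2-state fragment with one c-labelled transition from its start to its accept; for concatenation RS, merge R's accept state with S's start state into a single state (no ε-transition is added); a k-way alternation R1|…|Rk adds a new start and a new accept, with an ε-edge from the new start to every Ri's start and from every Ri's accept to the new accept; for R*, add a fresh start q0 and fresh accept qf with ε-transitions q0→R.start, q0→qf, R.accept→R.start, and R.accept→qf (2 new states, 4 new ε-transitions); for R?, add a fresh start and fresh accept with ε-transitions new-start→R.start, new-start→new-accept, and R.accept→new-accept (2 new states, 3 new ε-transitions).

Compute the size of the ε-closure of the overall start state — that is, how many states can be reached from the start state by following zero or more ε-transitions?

13

Let C(F) = |ε-closure(F.start)| within fragment F, and note whether F accepts ε. Symbol fragments have C = 1 and do not accept ε. Then:
  a ∪ b — |closure| = 1 + 1 + 1 = 3 (the new accept is not ε-reachable since no branch accepts ε)
  (a ∪ b)? — new start has ε-edges to the inner start and to the new accept, so |closure| = 2 + 3 = 5
  a* — |closure| = 1 (new start) + 1 (body) + 1 (new accept) = 3
  a*c — the left operand accepts ε, so the closure extends into the next operand (the shared merged state is already counted); |closure| = 3 + (1−1) = 3
  (a*c)? — new start has ε-edges to the inner start and to the new accept, so |closure| = 2 + 3 = 5
  a ∪ (a*c)? ∪ b — |closure| = 1 (new start) + (1 + 5 + 1) + 1 (new accept, since some branch ε-reaches its own accept) = 9
  (a ∪ b)?(a ∪ (a*c)? ∪ b) — the left operand accepts ε, so the closure extends into the next operand (the shared merged state is already counted); |closure| = 5 + (9−1) = 13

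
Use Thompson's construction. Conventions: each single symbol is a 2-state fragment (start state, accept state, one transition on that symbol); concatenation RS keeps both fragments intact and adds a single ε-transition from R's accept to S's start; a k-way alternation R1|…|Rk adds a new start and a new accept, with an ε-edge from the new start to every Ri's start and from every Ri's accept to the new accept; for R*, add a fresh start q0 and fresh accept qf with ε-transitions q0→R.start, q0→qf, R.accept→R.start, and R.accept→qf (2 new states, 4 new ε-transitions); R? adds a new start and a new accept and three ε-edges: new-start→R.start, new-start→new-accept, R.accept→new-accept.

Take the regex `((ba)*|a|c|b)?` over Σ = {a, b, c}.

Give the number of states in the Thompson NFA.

16

Per subexpression:
Each of the 5 symbol leaves contributes a 2-state fragment.
  ba = 4 states
  (ba)* = 6 states
  (ba)*|a|c|b = 14 states
  ((ba)*|a|c|b)? = 16 states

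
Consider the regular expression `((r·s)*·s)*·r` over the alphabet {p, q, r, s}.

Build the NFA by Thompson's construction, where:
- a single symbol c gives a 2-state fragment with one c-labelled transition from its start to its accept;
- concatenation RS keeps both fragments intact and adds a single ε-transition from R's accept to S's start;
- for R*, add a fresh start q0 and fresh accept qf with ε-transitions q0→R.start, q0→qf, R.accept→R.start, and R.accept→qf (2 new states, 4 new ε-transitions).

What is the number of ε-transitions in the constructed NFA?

By structural recursion:
Each of the 4 symbol leaves contributes 0 ε-transitions.
  r·s : 1 ε-transition
  (r·s)* : 5 ε-transitions
  (r·s)*·s : 6 ε-transitions
  ((r·s)*·s)* : 10 ε-transitions
  ((r·s)*·s)*·r : 11 ε-transitions

11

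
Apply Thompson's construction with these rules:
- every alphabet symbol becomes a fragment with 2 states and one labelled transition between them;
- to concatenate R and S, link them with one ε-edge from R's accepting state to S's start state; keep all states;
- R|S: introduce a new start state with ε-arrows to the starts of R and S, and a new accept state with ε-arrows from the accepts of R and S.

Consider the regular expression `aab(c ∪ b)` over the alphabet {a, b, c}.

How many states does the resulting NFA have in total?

12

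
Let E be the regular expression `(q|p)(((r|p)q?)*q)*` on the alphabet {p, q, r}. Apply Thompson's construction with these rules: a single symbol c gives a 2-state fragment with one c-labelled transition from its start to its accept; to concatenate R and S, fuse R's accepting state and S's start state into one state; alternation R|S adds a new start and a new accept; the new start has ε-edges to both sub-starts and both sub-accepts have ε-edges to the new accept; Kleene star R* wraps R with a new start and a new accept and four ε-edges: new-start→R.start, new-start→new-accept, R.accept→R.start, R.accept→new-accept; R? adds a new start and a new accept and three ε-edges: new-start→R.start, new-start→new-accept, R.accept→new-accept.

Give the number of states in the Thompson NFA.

19

Building bottom-up:
Each of the 6 symbol leaves contributes a 2-state fragment.
  q|p → 6 states
  r|p → 6 states
  q? → 4 states
  (r|p)q? → 9 states
  ((r|p)q?)* → 11 states
  ((r|p)q?)*q → 12 states
  (((r|p)q?)*q)* → 14 states
  (q|p)(((r|p)q?)*q)* → 19 states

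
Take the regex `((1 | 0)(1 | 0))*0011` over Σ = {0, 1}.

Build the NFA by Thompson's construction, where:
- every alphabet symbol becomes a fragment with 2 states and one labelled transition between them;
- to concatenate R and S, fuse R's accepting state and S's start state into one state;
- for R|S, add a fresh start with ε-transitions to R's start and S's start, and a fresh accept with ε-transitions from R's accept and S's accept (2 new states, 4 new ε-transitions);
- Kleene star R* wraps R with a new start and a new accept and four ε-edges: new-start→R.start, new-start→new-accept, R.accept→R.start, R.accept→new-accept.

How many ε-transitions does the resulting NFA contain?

12

Per subexpression:
Each of the 8 symbol leaves contributes 0 ε-transitions.
  1 | 0 : 4 ε-transitions
  1 | 0 : 4 ε-transitions
  (1 | 0)(1 | 0) : 8 ε-transitions
  ((1 | 0)(1 | 0))* : 12 ε-transitions
  ((1 | 0)(1 | 0))*0011 : 12 ε-transitions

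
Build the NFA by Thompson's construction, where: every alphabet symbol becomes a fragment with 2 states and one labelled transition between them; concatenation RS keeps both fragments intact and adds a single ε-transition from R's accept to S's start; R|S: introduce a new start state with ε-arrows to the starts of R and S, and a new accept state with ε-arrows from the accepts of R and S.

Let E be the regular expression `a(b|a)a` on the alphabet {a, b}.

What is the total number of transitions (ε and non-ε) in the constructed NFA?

10

Per subexpression:
Each of the 4 symbol leaves contributes 1 transition (1 symbol, 0 ε).
  b|a — 6 transitions (2 symbol, 4 ε)
  a(b|a)a — 10 transitions (4 symbol, 6 ε)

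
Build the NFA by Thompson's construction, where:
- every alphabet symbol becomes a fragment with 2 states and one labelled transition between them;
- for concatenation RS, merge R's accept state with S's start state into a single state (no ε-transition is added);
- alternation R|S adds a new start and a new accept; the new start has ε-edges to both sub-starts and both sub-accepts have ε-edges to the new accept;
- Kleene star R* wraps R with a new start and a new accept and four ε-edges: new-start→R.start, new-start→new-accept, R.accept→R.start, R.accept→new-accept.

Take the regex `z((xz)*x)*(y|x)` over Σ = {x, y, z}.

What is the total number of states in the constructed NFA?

Building bottom-up:
Each of the 6 symbol leaves contributes a 2-state fragment.
  xz = 3 states
  (xz)* = 5 states
  (xz)*x = 6 states
  ((xz)*x)* = 8 states
  y|x = 6 states
  z((xz)*x)*(y|x) = 14 states

14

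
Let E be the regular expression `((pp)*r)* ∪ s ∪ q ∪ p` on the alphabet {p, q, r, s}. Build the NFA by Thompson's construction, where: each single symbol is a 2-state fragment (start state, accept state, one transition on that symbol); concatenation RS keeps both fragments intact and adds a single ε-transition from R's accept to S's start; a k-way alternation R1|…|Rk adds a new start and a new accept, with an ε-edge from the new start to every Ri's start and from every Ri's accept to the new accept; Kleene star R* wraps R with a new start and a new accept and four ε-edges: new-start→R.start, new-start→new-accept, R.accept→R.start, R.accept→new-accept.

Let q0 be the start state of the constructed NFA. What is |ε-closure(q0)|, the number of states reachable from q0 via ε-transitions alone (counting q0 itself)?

Compute the ε-closure size of each fragment's start state recursively; a symbol fragment's start has no outgoing ε-edge, so its closure is just itself (size 1).
  pp : same as the first factor's closure: |ε-closure| = 1
  (pp)* : |ε-closure| = 1 (new start) + 1 (body) + 1 (new accept) = 3
  (pp)*r : |ε-closure| = 3 + 1 = 4 (closure spills across the concat boundary because the left factor accepts ε)
  ((pp)*r)* : the star's fresh start ε-reaches both the body's start and the fresh accept: |ε-closure| = 2 + 4 = 6
  ((pp)*r)* ∪ s ∪ q ∪ p : |ε-closure| = 1 (new start) + (6 + 1 + 1 + 1) + 1 (new accept, since some branch ε-reaches its own accept) = 11

11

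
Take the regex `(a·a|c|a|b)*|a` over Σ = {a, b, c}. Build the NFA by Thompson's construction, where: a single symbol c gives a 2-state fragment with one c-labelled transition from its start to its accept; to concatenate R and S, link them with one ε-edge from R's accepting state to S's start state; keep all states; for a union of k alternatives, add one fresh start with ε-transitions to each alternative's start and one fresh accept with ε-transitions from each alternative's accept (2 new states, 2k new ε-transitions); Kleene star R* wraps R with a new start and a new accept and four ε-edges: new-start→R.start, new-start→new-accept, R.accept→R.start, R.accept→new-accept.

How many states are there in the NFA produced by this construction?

18

Recursing over subexpressions:
Each of the 6 symbol leaves contributes a 2-state fragment.
  a·a → 4 states
  a·a|c|a|b → 12 states
  (a·a|c|a|b)* → 14 states
  (a·a|c|a|b)*|a → 18 states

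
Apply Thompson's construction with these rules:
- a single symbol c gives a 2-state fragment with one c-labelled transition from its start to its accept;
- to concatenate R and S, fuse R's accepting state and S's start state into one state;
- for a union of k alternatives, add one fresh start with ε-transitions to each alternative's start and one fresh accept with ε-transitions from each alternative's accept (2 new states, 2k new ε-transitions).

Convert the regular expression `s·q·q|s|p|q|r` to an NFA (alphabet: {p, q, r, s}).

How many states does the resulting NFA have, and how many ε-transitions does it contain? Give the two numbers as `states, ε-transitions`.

Bottom-up over the parse tree:
Each of the 7 symbol leaves contributes 2 states and 0 ε-transitions.
  s·q·q → 4 states, 0 ε-transitions
  s·q·q|s|p|q|r → 14 states, 10 ε-transitions

14, 10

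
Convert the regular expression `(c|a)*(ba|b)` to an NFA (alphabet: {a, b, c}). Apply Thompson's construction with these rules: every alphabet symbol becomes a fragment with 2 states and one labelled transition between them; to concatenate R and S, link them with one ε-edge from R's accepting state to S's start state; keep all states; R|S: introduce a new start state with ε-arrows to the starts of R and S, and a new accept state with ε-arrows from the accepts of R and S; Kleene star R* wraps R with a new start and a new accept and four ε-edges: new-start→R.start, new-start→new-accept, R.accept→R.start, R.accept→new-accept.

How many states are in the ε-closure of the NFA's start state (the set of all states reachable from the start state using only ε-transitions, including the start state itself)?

Work bottom-up. For each fragment F, track |ε-closure(F.start)| and whether F's accept lies in that closure (i.e. whether F accepts ε). A single-symbol fragment has closure size 1 and does not accept ε.
  c|a → new start ε-reaches every alternative's start; none of them accept ε, so the new accept is not reached: |ε-closure| = 1 + 1 + 1 = 3
  (c|a)* → new start has ε-edges to the inner start and to the new accept, so |ε-closure| = 2 + 3 = 5
  ba → same as the first factor's closure: |ε-closure| = 1
  ba|b → |ε-closure| = 1 + 1 + 1 = 3 (the new accept is not ε-reachable since no branch accepts ε)
  (c|a)*(ba|b) → the left operand accepts ε, so the closure extends into the next operand (via the concat ε-link); |ε-closure| = 5 + 3 = 8

8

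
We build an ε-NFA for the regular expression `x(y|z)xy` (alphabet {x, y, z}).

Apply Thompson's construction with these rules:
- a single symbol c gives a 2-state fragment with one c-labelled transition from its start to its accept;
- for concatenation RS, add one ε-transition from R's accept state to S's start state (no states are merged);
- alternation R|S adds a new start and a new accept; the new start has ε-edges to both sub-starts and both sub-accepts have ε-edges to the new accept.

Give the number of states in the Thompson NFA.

By structural recursion:
Each of the 5 symbol leaves contributes a 2-state fragment.
  y|z = 6 states
  x(y|z)xy = 12 states

12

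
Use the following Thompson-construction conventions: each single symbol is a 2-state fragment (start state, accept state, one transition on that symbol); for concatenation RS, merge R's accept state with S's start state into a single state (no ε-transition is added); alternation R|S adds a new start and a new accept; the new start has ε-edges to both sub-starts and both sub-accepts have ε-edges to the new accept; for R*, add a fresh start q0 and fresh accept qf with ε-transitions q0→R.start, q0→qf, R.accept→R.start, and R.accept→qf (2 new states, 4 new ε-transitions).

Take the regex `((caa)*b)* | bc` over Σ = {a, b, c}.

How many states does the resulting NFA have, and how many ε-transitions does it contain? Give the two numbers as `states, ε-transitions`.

14, 12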